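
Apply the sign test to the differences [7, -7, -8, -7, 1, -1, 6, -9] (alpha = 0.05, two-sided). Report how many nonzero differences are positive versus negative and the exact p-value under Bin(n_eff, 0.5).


Step 1: Discard zero differences. Original n = 8; n_eff = number of nonzero differences = 8.
Nonzero differences (with sign): +7, -7, -8, -7, +1, -1, +6, -9
Step 2: Count signs: positive = 3, negative = 5.
Step 3: Under H0: P(positive) = 0.5, so the number of positives S ~ Bin(8, 0.5).
Step 4: Two-sided exact p-value = sum of Bin(8,0.5) probabilities at or below the observed probability = 0.726562.
Step 5: alpha = 0.05. fail to reject H0.

n_eff = 8, pos = 3, neg = 5, p = 0.726562, fail to reject H0.


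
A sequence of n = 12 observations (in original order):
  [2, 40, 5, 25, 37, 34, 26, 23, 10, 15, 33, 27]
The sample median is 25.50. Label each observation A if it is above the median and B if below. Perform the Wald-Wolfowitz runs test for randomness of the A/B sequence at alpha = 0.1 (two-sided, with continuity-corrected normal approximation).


Step 1: Compute median = 25.50; label A = above, B = below.
Labels in order: BABBAAABBBAA  (n_A = 6, n_B = 6)
Step 2: Count runs R = 6.
Step 3: Under H0 (random ordering), E[R] = 2*n_A*n_B/(n_A+n_B) + 1 = 2*6*6/12 + 1 = 7.0000.
        Var[R] = 2*n_A*n_B*(2*n_A*n_B - n_A - n_B) / ((n_A+n_B)^2 * (n_A+n_B-1)) = 4320/1584 = 2.7273.
        SD[R] = 1.6514.
Step 4: Continuity-corrected z = (R + 0.5 - E[R]) / SD[R] = (6 + 0.5 - 7.0000) / 1.6514 = -0.3028.
Step 5: Two-sided p-value via normal approximation = 2*(1 - Phi(|z|)) = 0.762069.
Step 6: alpha = 0.1. fail to reject H0.

R = 6, z = -0.3028, p = 0.762069, fail to reject H0.


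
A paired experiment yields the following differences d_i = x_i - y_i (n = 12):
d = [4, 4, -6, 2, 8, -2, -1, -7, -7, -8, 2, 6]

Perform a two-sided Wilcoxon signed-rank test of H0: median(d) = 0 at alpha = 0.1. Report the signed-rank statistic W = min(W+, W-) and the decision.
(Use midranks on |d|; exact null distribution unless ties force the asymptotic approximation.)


Step 1: Drop any zero differences (none here) and take |d_i|.
|d| = [4, 4, 6, 2, 8, 2, 1, 7, 7, 8, 2, 6]
Step 2: Midrank |d_i| (ties get averaged ranks).
ranks: |4|->5.5, |4|->5.5, |6|->7.5, |2|->3, |8|->11.5, |2|->3, |1|->1, |7|->9.5, |7|->9.5, |8|->11.5, |2|->3, |6|->7.5
Step 3: Attach original signs; sum ranks with positive sign and with negative sign.
W+ = 5.5 + 5.5 + 3 + 11.5 + 3 + 7.5 = 36
W- = 7.5 + 3 + 1 + 9.5 + 9.5 + 11.5 = 42
(Check: W+ + W- = 78 should equal n(n+1)/2 = 78.)
Step 4: Test statistic W = min(W+, W-) = 36.
Step 5: Ties in |d|, so use the tie-corrected normal approximation.
        E[W] = n(n+1)/4 = 12*13/4 = 39.
        Tie groups: |d|=2 (t=3), |d|=4 (t=2), |d|=6 (t=2), |d|=7 (t=2), |d|=8 (t=2); sum(t^3 - t) = 48.
        Var[W] = n(n+1)(2n+1)/24 - sum(t^3-t)/48 = 3900/24 - 48/48 = 161.5.
        z = (W - E[W]) / sqrt(Var[W]) = (36 - 39) / 12.7083 = -0.2361.
        Two-sided p = 2*Phi(z) = 0.813381.
Step 6: alpha = 0.1. fail to reject H0.

W+ = 36, W- = 42, W = min = 36, p = 0.813381, fail to reject H0.


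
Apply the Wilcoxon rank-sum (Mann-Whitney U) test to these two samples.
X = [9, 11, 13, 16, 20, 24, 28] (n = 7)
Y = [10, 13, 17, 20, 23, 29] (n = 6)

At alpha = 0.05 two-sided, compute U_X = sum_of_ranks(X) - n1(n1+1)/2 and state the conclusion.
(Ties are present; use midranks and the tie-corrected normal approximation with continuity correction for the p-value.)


Step 1: Combine and sort all 13 observations; assign midranks.
sorted (value, group): (9,X), (10,Y), (11,X), (13,X), (13,Y), (16,X), (17,Y), (20,X), (20,Y), (23,Y), (24,X), (28,X), (29,Y)
ranks: 9->1, 10->2, 11->3, 13->4.5, 13->4.5, 16->6, 17->7, 20->8.5, 20->8.5, 23->10, 24->11, 28->12, 29->13
Step 2: Rank sum for X: R1 = 1 + 3 + 4.5 + 6 + 8.5 + 11 + 12 = 46.
Step 3: U_X = R1 - n1(n1+1)/2 = 46 - 7*8/2 = 46 - 28 = 18.
       U_Y = n1*n2 - U_X = 42 - 18 = 24.
Step 4: Ties are present, so use the tie-corrected normal approximation (with continuity correction) for the p-value.
Step 5: p-value = 0.720247; compare to alpha = 0.05. fail to reject H0.

U_X = 18, p = 0.720247, fail to reject H0 at alpha = 0.05.


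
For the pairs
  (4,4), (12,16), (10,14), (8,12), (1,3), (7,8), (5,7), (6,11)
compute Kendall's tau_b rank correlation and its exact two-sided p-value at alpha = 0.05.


Step 1: Enumerate the 28 unordered pairs (i,j) with i<j and classify each by sign(x_j-x_i) * sign(y_j-y_i).
  (1,2):dx=+8,dy=+12->C; (1,3):dx=+6,dy=+10->C; (1,4):dx=+4,dy=+8->C; (1,5):dx=-3,dy=-1->C
  (1,6):dx=+3,dy=+4->C; (1,7):dx=+1,dy=+3->C; (1,8):dx=+2,dy=+7->C; (2,3):dx=-2,dy=-2->C
  (2,4):dx=-4,dy=-4->C; (2,5):dx=-11,dy=-13->C; (2,6):dx=-5,dy=-8->C; (2,7):dx=-7,dy=-9->C
  (2,8):dx=-6,dy=-5->C; (3,4):dx=-2,dy=-2->C; (3,5):dx=-9,dy=-11->C; (3,6):dx=-3,dy=-6->C
  (3,7):dx=-5,dy=-7->C; (3,8):dx=-4,dy=-3->C; (4,5):dx=-7,dy=-9->C; (4,6):dx=-1,dy=-4->C
  (4,7):dx=-3,dy=-5->C; (4,8):dx=-2,dy=-1->C; (5,6):dx=+6,dy=+5->C; (5,7):dx=+4,dy=+4->C
  (5,8):dx=+5,dy=+8->C; (6,7):dx=-2,dy=-1->C; (6,8):dx=-1,dy=+3->D; (7,8):dx=+1,dy=+4->C
Step 2: C = 27, D = 1, total pairs = 28.
Step 3: tau = (C - D)/(n(n-1)/2) = (27 - 1)/28 = 0.928571.
Step 4: Exact two-sided p-value (enumerate n! = 40320 permutations of y under H0): p = 0.000397.
Step 5: alpha = 0.05. reject H0.

tau_b = 0.9286 (C=27, D=1), p = 0.000397, reject H0.


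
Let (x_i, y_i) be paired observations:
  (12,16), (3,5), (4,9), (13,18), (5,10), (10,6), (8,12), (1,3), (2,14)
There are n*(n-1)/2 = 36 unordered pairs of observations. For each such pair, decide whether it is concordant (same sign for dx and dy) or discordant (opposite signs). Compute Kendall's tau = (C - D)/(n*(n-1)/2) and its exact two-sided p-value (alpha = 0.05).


Step 1: Enumerate the 36 unordered pairs (i,j) with i<j and classify each by sign(x_j-x_i) * sign(y_j-y_i).
  (1,2):dx=-9,dy=-11->C; (1,3):dx=-8,dy=-7->C; (1,4):dx=+1,dy=+2->C; (1,5):dx=-7,dy=-6->C
  (1,6):dx=-2,dy=-10->C; (1,7):dx=-4,dy=-4->C; (1,8):dx=-11,dy=-13->C; (1,9):dx=-10,dy=-2->C
  (2,3):dx=+1,dy=+4->C; (2,4):dx=+10,dy=+13->C; (2,5):dx=+2,dy=+5->C; (2,6):dx=+7,dy=+1->C
  (2,7):dx=+5,dy=+7->C; (2,8):dx=-2,dy=-2->C; (2,9):dx=-1,dy=+9->D; (3,4):dx=+9,dy=+9->C
  (3,5):dx=+1,dy=+1->C; (3,6):dx=+6,dy=-3->D; (3,7):dx=+4,dy=+3->C; (3,8):dx=-3,dy=-6->C
  (3,9):dx=-2,dy=+5->D; (4,5):dx=-8,dy=-8->C; (4,6):dx=-3,dy=-12->C; (4,7):dx=-5,dy=-6->C
  (4,8):dx=-12,dy=-15->C; (4,9):dx=-11,dy=-4->C; (5,6):dx=+5,dy=-4->D; (5,7):dx=+3,dy=+2->C
  (5,8):dx=-4,dy=-7->C; (5,9):dx=-3,dy=+4->D; (6,7):dx=-2,dy=+6->D; (6,8):dx=-9,dy=-3->C
  (6,9):dx=-8,dy=+8->D; (7,8):dx=-7,dy=-9->C; (7,9):dx=-6,dy=+2->D; (8,9):dx=+1,dy=+11->C
Step 2: C = 28, D = 8, total pairs = 36.
Step 3: tau = (C - D)/(n(n-1)/2) = (28 - 8)/36 = 0.555556.
Step 4: Exact two-sided p-value (enumerate n! = 362880 permutations of y under H0): p = 0.044615.
Step 5: alpha = 0.05. reject H0.

tau_b = 0.5556 (C=28, D=8), p = 0.044615, reject H0.


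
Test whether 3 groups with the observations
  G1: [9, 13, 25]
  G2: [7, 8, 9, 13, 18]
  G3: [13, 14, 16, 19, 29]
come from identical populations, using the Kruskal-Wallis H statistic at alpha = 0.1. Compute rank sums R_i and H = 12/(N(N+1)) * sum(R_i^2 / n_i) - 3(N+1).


Step 1: Combine all N = 13 observations and assign midranks.
sorted (value, group, rank): (7,G2,1), (8,G2,2), (9,G1,3.5), (9,G2,3.5), (13,G1,6), (13,G2,6), (13,G3,6), (14,G3,8), (16,G3,9), (18,G2,10), (19,G3,11), (25,G1,12), (29,G3,13)
Step 2: Sum ranks within each group.
R_1 = 21.5 (n_1 = 3)
R_2 = 22.5 (n_2 = 5)
R_3 = 47 (n_3 = 5)
Step 3: H = 12/(N(N+1)) * sum(R_i^2/n_i) - 3(N+1)
     = 12/(13*14) * (21.5^2/3 + 22.5^2/5 + 47^2/5) - 3*14
     = 0.065934 * 697.133 - 42
     = 3.964835.
Step 4: Ties present; correction factor C = 1 - 30/(13^3 - 13) = 0.986264. Corrected H = 3.964835 / 0.986264 = 4.020056.
Step 5: Under H0, H ~ chi^2(2); p-value = 0.133985.
Step 6: alpha = 0.1. fail to reject H0.

H = 4.0201, df = 2, p = 0.133985, fail to reject H0.


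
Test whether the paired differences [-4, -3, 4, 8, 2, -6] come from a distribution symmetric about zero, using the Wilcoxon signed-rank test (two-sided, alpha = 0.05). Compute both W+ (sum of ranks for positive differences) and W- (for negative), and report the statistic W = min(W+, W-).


Step 1: Drop any zero differences (none here) and take |d_i|.
|d| = [4, 3, 4, 8, 2, 6]
Step 2: Midrank |d_i| (ties get averaged ranks).
ranks: |4|->3.5, |3|->2, |4|->3.5, |8|->6, |2|->1, |6|->5
Step 3: Attach original signs; sum ranks with positive sign and with negative sign.
W+ = 3.5 + 6 + 1 = 10.5
W- = 3.5 + 2 + 5 = 10.5
(Check: W+ + W- = 21 should equal n(n+1)/2 = 21.)
Step 4: Test statistic W = min(W+, W-) = 10.5.
Step 5: Ties in |d|, so use the tie-corrected normal approximation.
        E[W] = n(n+1)/4 = 6*7/4 = 10.5.
        Tie groups: |d|=4 (t=2); sum(t^3 - t) = 6.
        Var[W] = n(n+1)(2n+1)/24 - sum(t^3-t)/48 = 546/24 - 6/48 = 22.625.
        z = (W - E[W]) / sqrt(Var[W]) = (10.5 - 10.5) / 4.7566 = 0.0000.
        Two-sided p = 2*Phi(z) = 1.000000.
Step 6: alpha = 0.05. fail to reject H0.

W+ = 10.5, W- = 10.5, W = min = 10.5, p = 1.000000, fail to reject H0.


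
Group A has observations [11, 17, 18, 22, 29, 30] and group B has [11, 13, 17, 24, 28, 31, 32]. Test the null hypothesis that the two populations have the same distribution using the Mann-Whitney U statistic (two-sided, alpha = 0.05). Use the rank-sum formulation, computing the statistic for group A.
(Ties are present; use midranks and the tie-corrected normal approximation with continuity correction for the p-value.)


Step 1: Combine and sort all 13 observations; assign midranks.
sorted (value, group): (11,X), (11,Y), (13,Y), (17,X), (17,Y), (18,X), (22,X), (24,Y), (28,Y), (29,X), (30,X), (31,Y), (32,Y)
ranks: 11->1.5, 11->1.5, 13->3, 17->4.5, 17->4.5, 18->6, 22->7, 24->8, 28->9, 29->10, 30->11, 31->12, 32->13
Step 2: Rank sum for X: R1 = 1.5 + 4.5 + 6 + 7 + 10 + 11 = 40.
Step 3: U_X = R1 - n1(n1+1)/2 = 40 - 6*7/2 = 40 - 21 = 19.
       U_Y = n1*n2 - U_X = 42 - 19 = 23.
Step 4: Ties are present, so use the tie-corrected normal approximation (with continuity correction) for the p-value.
Step 5: p-value = 0.829863; compare to alpha = 0.05. fail to reject H0.

U_X = 19, p = 0.829863, fail to reject H0 at alpha = 0.05.


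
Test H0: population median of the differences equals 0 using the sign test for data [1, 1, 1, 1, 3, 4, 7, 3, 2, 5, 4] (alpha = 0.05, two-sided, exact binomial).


Step 1: Discard zero differences. Original n = 11; n_eff = number of nonzero differences = 11.
Nonzero differences (with sign): +1, +1, +1, +1, +3, +4, +7, +3, +2, +5, +4
Step 2: Count signs: positive = 11, negative = 0.
Step 3: Under H0: P(positive) = 0.5, so the number of positives S ~ Bin(11, 0.5).
Step 4: Two-sided exact p-value = sum of Bin(11,0.5) probabilities at or below the observed probability = 0.000977.
Step 5: alpha = 0.05. reject H0.

n_eff = 11, pos = 11, neg = 0, p = 0.000977, reject H0.


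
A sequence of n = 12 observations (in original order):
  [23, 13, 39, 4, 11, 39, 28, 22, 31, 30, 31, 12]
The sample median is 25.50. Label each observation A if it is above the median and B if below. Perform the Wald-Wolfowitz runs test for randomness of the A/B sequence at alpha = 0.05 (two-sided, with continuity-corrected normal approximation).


Step 1: Compute median = 25.50; label A = above, B = below.
Labels in order: BBABBAABAAAB  (n_A = 6, n_B = 6)
Step 2: Count runs R = 7.
Step 3: Under H0 (random ordering), E[R] = 2*n_A*n_B/(n_A+n_B) + 1 = 2*6*6/12 + 1 = 7.0000.
        Var[R] = 2*n_A*n_B*(2*n_A*n_B - n_A - n_B) / ((n_A+n_B)^2 * (n_A+n_B-1)) = 4320/1584 = 2.7273.
        SD[R] = 1.6514.
Step 4: R = E[R], so z = 0 with no continuity correction.
Step 5: Two-sided p-value via normal approximation = 2*(1 - Phi(|z|)) = 1.000000.
Step 6: alpha = 0.05. fail to reject H0.

R = 7, z = 0.0000, p = 1.000000, fail to reject H0.


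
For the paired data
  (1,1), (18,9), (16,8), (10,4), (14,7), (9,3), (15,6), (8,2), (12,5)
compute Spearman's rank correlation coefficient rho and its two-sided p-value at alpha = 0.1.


Step 1: Rank x and y separately (midranks; no ties here).
rank(x): 1->1, 18->9, 16->8, 10->4, 14->6, 9->3, 15->7, 8->2, 12->5
rank(y): 1->1, 9->9, 8->8, 4->4, 7->7, 3->3, 6->6, 2->2, 5->5
Step 2: d_i = R_x(i) - R_y(i); compute d_i^2.
  (1-1)^2=0, (9-9)^2=0, (8-8)^2=0, (4-4)^2=0, (6-7)^2=1, (3-3)^2=0, (7-6)^2=1, (2-2)^2=0, (5-5)^2=0
sum(d^2) = 2.
Step 3: rho = 1 - 6*2 / (9*(9^2 - 1)) = 1 - 12/720 = 0.983333.
Step 4: Under H0, t = rho * sqrt((n-2)/(1-rho^2)) = 14.3096 ~ t(7).
Step 5: Two-sided p-value from the t-distribution with 7 df = 0.000002.
Step 6: alpha = 0.1. reject H0.

rho = 0.9833, p = 0.000002, reject H0 at alpha = 0.1.


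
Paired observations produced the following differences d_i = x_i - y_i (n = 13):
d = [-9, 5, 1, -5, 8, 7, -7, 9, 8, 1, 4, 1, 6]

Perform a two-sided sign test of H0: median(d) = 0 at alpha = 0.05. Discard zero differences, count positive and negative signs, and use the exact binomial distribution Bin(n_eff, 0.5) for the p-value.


Step 1: Discard zero differences. Original n = 13; n_eff = number of nonzero differences = 13.
Nonzero differences (with sign): -9, +5, +1, -5, +8, +7, -7, +9, +8, +1, +4, +1, +6
Step 2: Count signs: positive = 10, negative = 3.
Step 3: Under H0: P(positive) = 0.5, so the number of positives S ~ Bin(13, 0.5).
Step 4: Two-sided exact p-value = sum of Bin(13,0.5) probabilities at or below the observed probability = 0.092285.
Step 5: alpha = 0.05. fail to reject H0.

n_eff = 13, pos = 10, neg = 3, p = 0.092285, fail to reject H0.


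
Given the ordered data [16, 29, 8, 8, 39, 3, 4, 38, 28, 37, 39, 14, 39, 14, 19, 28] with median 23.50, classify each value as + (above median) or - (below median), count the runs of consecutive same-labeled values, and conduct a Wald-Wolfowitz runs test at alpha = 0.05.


Step 1: Compute median = 23.50; label A = above, B = below.
Labels in order: BABBABBAAAABABBA  (n_A = 8, n_B = 8)
Step 2: Count runs R = 10.
Step 3: Under H0 (random ordering), E[R] = 2*n_A*n_B/(n_A+n_B) + 1 = 2*8*8/16 + 1 = 9.0000.
        Var[R] = 2*n_A*n_B*(2*n_A*n_B - n_A - n_B) / ((n_A+n_B)^2 * (n_A+n_B-1)) = 14336/3840 = 3.7333.
        SD[R] = 1.9322.
Step 4: Continuity-corrected z = (R - 0.5 - E[R]) / SD[R] = (10 - 0.5 - 9.0000) / 1.9322 = 0.2588.
Step 5: Two-sided p-value via normal approximation = 2*(1 - Phi(|z|)) = 0.795809.
Step 6: alpha = 0.05. fail to reject H0.

R = 10, z = 0.2588, p = 0.795809, fail to reject H0.


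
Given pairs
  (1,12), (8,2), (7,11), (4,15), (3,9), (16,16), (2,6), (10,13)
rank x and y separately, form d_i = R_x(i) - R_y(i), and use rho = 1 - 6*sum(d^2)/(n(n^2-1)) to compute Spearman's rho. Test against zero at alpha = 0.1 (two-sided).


Step 1: Rank x and y separately (midranks; no ties here).
rank(x): 1->1, 8->6, 7->5, 4->4, 3->3, 16->8, 2->2, 10->7
rank(y): 12->5, 2->1, 11->4, 15->7, 9->3, 16->8, 6->2, 13->6
Step 2: d_i = R_x(i) - R_y(i); compute d_i^2.
  (1-5)^2=16, (6-1)^2=25, (5-4)^2=1, (4-7)^2=9, (3-3)^2=0, (8-8)^2=0, (2-2)^2=0, (7-6)^2=1
sum(d^2) = 52.
Step 3: rho = 1 - 6*52 / (8*(8^2 - 1)) = 1 - 312/504 = 0.380952.
Step 4: Under H0, t = rho * sqrt((n-2)/(1-rho^2)) = 1.0092 ~ t(6).
Step 5: Two-sided p-value from the t-distribution with 6 df = 0.351813.
Step 6: alpha = 0.1. fail to reject H0.

rho = 0.3810, p = 0.351813, fail to reject H0 at alpha = 0.1.


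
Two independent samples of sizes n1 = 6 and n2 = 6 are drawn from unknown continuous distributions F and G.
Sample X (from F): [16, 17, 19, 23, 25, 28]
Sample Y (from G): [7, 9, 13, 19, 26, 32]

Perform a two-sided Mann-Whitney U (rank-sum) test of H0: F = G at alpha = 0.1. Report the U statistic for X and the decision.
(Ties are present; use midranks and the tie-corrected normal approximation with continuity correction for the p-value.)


Step 1: Combine and sort all 12 observations; assign midranks.
sorted (value, group): (7,Y), (9,Y), (13,Y), (16,X), (17,X), (19,X), (19,Y), (23,X), (25,X), (26,Y), (28,X), (32,Y)
ranks: 7->1, 9->2, 13->3, 16->4, 17->5, 19->6.5, 19->6.5, 23->8, 25->9, 26->10, 28->11, 32->12
Step 2: Rank sum for X: R1 = 4 + 5 + 6.5 + 8 + 9 + 11 = 43.5.
Step 3: U_X = R1 - n1(n1+1)/2 = 43.5 - 6*7/2 = 43.5 - 21 = 22.5.
       U_Y = n1*n2 - U_X = 36 - 22.5 = 13.5.
Step 4: Ties are present, so use the tie-corrected normal approximation (with continuity correction) for the p-value.
Step 5: p-value = 0.521110; compare to alpha = 0.1. fail to reject H0.

U_X = 22.5, p = 0.521110, fail to reject H0 at alpha = 0.1.


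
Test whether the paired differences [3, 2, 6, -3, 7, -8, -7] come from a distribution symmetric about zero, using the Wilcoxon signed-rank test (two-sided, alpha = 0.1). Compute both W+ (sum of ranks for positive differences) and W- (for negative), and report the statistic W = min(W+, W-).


Step 1: Drop any zero differences (none here) and take |d_i|.
|d| = [3, 2, 6, 3, 7, 8, 7]
Step 2: Midrank |d_i| (ties get averaged ranks).
ranks: |3|->2.5, |2|->1, |6|->4, |3|->2.5, |7|->5.5, |8|->7, |7|->5.5
Step 3: Attach original signs; sum ranks with positive sign and with negative sign.
W+ = 2.5 + 1 + 4 + 5.5 = 13
W- = 2.5 + 7 + 5.5 = 15
(Check: W+ + W- = 28 should equal n(n+1)/2 = 28.)
Step 4: Test statistic W = min(W+, W-) = 13.
Step 5: Ties in |d|, so use the tie-corrected normal approximation.
        E[W] = n(n+1)/4 = 7*8/4 = 14.
        Tie groups: |d|=3 (t=2), |d|=7 (t=2); sum(t^3 - t) = 12.
        Var[W] = n(n+1)(2n+1)/24 - sum(t^3-t)/48 = 840/24 - 12/48 = 34.75.
        z = (W - E[W]) / sqrt(Var[W]) = (13 - 14) / 5.8949 = -0.1696.
        Two-sided p = 2*Phi(z) = 0.865295.
Step 6: alpha = 0.1. fail to reject H0.

W+ = 13, W- = 15, W = min = 13, p = 0.865295, fail to reject H0.


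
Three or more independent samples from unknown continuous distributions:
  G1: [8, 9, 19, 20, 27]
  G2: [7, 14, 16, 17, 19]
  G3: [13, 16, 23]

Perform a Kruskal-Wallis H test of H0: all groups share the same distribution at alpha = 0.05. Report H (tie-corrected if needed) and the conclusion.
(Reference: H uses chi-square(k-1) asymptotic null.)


Step 1: Combine all N = 13 observations and assign midranks.
sorted (value, group, rank): (7,G2,1), (8,G1,2), (9,G1,3), (13,G3,4), (14,G2,5), (16,G2,6.5), (16,G3,6.5), (17,G2,8), (19,G1,9.5), (19,G2,9.5), (20,G1,11), (23,G3,12), (27,G1,13)
Step 2: Sum ranks within each group.
R_1 = 38.5 (n_1 = 5)
R_2 = 30 (n_2 = 5)
R_3 = 22.5 (n_3 = 3)
Step 3: H = 12/(N(N+1)) * sum(R_i^2/n_i) - 3(N+1)
     = 12/(13*14) * (38.5^2/5 + 30^2/5 + 22.5^2/3) - 3*14
     = 0.065934 * 645.2 - 42
     = 0.540659.
Step 4: Ties present; correction factor C = 1 - 12/(13^3 - 13) = 0.994505. Corrected H = 0.540659 / 0.994505 = 0.543646.
Step 5: Under H0, H ~ chi^2(2); p-value = 0.761989.
Step 6: alpha = 0.05. fail to reject H0.

H = 0.5436, df = 2, p = 0.761989, fail to reject H0.


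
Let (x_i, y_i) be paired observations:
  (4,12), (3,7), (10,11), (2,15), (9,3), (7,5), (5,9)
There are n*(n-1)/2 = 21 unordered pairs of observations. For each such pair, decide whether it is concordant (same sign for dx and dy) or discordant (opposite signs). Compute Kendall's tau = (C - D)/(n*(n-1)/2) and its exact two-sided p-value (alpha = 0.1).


Step 1: Enumerate the 21 unordered pairs (i,j) with i<j and classify each by sign(x_j-x_i) * sign(y_j-y_i).
  (1,2):dx=-1,dy=-5->C; (1,3):dx=+6,dy=-1->D; (1,4):dx=-2,dy=+3->D; (1,5):dx=+5,dy=-9->D
  (1,6):dx=+3,dy=-7->D; (1,7):dx=+1,dy=-3->D; (2,3):dx=+7,dy=+4->C; (2,4):dx=-1,dy=+8->D
  (2,5):dx=+6,dy=-4->D; (2,6):dx=+4,dy=-2->D; (2,7):dx=+2,dy=+2->C; (3,4):dx=-8,dy=+4->D
  (3,5):dx=-1,dy=-8->C; (3,6):dx=-3,dy=-6->C; (3,7):dx=-5,dy=-2->C; (4,5):dx=+7,dy=-12->D
  (4,6):dx=+5,dy=-10->D; (4,7):dx=+3,dy=-6->D; (5,6):dx=-2,dy=+2->D; (5,7):dx=-4,dy=+6->D
  (6,7):dx=-2,dy=+4->D
Step 2: C = 6, D = 15, total pairs = 21.
Step 3: tau = (C - D)/(n(n-1)/2) = (6 - 15)/21 = -0.428571.
Step 4: Exact two-sided p-value (enumerate n! = 5040 permutations of y under H0): p = 0.238889.
Step 5: alpha = 0.1. fail to reject H0.

tau_b = -0.4286 (C=6, D=15), p = 0.238889, fail to reject H0.


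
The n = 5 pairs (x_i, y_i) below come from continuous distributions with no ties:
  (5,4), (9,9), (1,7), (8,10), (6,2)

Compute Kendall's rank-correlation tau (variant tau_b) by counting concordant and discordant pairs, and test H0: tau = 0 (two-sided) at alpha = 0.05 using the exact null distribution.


Step 1: Enumerate the 10 unordered pairs (i,j) with i<j and classify each by sign(x_j-x_i) * sign(y_j-y_i).
  (1,2):dx=+4,dy=+5->C; (1,3):dx=-4,dy=+3->D; (1,4):dx=+3,dy=+6->C; (1,5):dx=+1,dy=-2->D
  (2,3):dx=-8,dy=-2->C; (2,4):dx=-1,dy=+1->D; (2,5):dx=-3,dy=-7->C; (3,4):dx=+7,dy=+3->C
  (3,5):dx=+5,dy=-5->D; (4,5):dx=-2,dy=-8->C
Step 2: C = 6, D = 4, total pairs = 10.
Step 3: tau = (C - D)/(n(n-1)/2) = (6 - 4)/10 = 0.200000.
Step 4: Exact two-sided p-value (enumerate n! = 120 permutations of y under H0): p = 0.816667.
Step 5: alpha = 0.05. fail to reject H0.

tau_b = 0.2000 (C=6, D=4), p = 0.816667, fail to reject H0.


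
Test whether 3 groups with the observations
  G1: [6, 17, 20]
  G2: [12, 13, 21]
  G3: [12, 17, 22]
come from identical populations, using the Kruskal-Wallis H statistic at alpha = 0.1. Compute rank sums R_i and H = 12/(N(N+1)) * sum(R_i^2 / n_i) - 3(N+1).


Step 1: Combine all N = 9 observations and assign midranks.
sorted (value, group, rank): (6,G1,1), (12,G2,2.5), (12,G3,2.5), (13,G2,4), (17,G1,5.5), (17,G3,5.5), (20,G1,7), (21,G2,8), (22,G3,9)
Step 2: Sum ranks within each group.
R_1 = 13.5 (n_1 = 3)
R_2 = 14.5 (n_2 = 3)
R_3 = 17 (n_3 = 3)
Step 3: H = 12/(N(N+1)) * sum(R_i^2/n_i) - 3(N+1)
     = 12/(9*10) * (13.5^2/3 + 14.5^2/3 + 17^2/3) - 3*10
     = 0.133333 * 227.167 - 30
     = 0.288889.
Step 4: Ties present; correction factor C = 1 - 12/(9^3 - 9) = 0.983333. Corrected H = 0.288889 / 0.983333 = 0.293785.
Step 5: Under H0, H ~ chi^2(2); p-value = 0.863387.
Step 6: alpha = 0.1. fail to reject H0.

H = 0.2938, df = 2, p = 0.863387, fail to reject H0.


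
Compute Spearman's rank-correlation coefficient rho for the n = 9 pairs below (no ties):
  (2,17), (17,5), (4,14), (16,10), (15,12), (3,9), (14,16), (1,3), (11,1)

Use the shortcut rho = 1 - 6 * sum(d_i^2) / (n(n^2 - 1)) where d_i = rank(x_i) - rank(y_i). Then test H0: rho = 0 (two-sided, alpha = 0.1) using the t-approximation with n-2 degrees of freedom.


Step 1: Rank x and y separately (midranks; no ties here).
rank(x): 2->2, 17->9, 4->4, 16->8, 15->7, 3->3, 14->6, 1->1, 11->5
rank(y): 17->9, 5->3, 14->7, 10->5, 12->6, 9->4, 16->8, 3->2, 1->1
Step 2: d_i = R_x(i) - R_y(i); compute d_i^2.
  (2-9)^2=49, (9-3)^2=36, (4-7)^2=9, (8-5)^2=9, (7-6)^2=1, (3-4)^2=1, (6-8)^2=4, (1-2)^2=1, (5-1)^2=16
sum(d^2) = 126.
Step 3: rho = 1 - 6*126 / (9*(9^2 - 1)) = 1 - 756/720 = -0.050000.
Step 4: Under H0, t = rho * sqrt((n-2)/(1-rho^2)) = -0.1325 ~ t(7).
Step 5: Two-sided p-value from the t-distribution with 7 df = 0.898353.
Step 6: alpha = 0.1. fail to reject H0.

rho = -0.0500, p = 0.898353, fail to reject H0 at alpha = 0.1.


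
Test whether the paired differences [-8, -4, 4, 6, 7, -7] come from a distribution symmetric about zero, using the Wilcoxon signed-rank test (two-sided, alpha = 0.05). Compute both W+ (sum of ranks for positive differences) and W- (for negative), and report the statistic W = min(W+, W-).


Step 1: Drop any zero differences (none here) and take |d_i|.
|d| = [8, 4, 4, 6, 7, 7]
Step 2: Midrank |d_i| (ties get averaged ranks).
ranks: |8|->6, |4|->1.5, |4|->1.5, |6|->3, |7|->4.5, |7|->4.5
Step 3: Attach original signs; sum ranks with positive sign and with negative sign.
W+ = 1.5 + 3 + 4.5 = 9
W- = 6 + 1.5 + 4.5 = 12
(Check: W+ + W- = 21 should equal n(n+1)/2 = 21.)
Step 4: Test statistic W = min(W+, W-) = 9.
Step 5: Ties in |d|, so use the tie-corrected normal approximation.
        E[W] = n(n+1)/4 = 6*7/4 = 10.5.
        Tie groups: |d|=4 (t=2), |d|=7 (t=2); sum(t^3 - t) = 12.
        Var[W] = n(n+1)(2n+1)/24 - sum(t^3-t)/48 = 546/24 - 12/48 = 22.5.
        z = (W - E[W]) / sqrt(Var[W]) = (9 - 10.5) / 4.7434 = -0.3162.
        Two-sided p = 2*Phi(z) = 0.751830.
Step 6: alpha = 0.05. fail to reject H0.

W+ = 9, W- = 12, W = min = 9, p = 0.751830, fail to reject H0.


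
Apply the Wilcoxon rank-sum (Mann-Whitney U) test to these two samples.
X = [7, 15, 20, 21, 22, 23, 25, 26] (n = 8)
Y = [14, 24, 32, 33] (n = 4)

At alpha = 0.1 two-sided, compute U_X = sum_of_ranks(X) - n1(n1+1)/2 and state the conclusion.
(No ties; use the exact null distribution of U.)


Step 1: Combine and sort all 12 observations; assign midranks.
sorted (value, group): (7,X), (14,Y), (15,X), (20,X), (21,X), (22,X), (23,X), (24,Y), (25,X), (26,X), (32,Y), (33,Y)
ranks: 7->1, 14->2, 15->3, 20->4, 21->5, 22->6, 23->7, 24->8, 25->9, 26->10, 32->11, 33->12
Step 2: Rank sum for X: R1 = 1 + 3 + 4 + 5 + 6 + 7 + 9 + 10 = 45.
Step 3: U_X = R1 - n1(n1+1)/2 = 45 - 8*9/2 = 45 - 36 = 9.
       U_Y = n1*n2 - U_X = 32 - 9 = 23.
Step 4: No ties, so the exact null distribution of U (based on enumerating the C(12,8) = 495 equally likely rank assignments) gives the two-sided p-value.
Step 5: p-value = 0.282828; compare to alpha = 0.1. fail to reject H0.

U_X = 9, p = 0.282828, fail to reject H0 at alpha = 0.1.


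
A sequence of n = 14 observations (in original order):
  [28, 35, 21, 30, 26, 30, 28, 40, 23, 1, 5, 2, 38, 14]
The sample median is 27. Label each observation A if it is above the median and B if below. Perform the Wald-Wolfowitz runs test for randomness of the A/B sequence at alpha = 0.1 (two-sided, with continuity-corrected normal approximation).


Step 1: Compute median = 27; label A = above, B = below.
Labels in order: AABABAAABBBBAB  (n_A = 7, n_B = 7)
Step 2: Count runs R = 8.
Step 3: Under H0 (random ordering), E[R] = 2*n_A*n_B/(n_A+n_B) + 1 = 2*7*7/14 + 1 = 8.0000.
        Var[R] = 2*n_A*n_B*(2*n_A*n_B - n_A - n_B) / ((n_A+n_B)^2 * (n_A+n_B-1)) = 8232/2548 = 3.2308.
        SD[R] = 1.7974.
Step 4: R = E[R], so z = 0 with no continuity correction.
Step 5: Two-sided p-value via normal approximation = 2*(1 - Phi(|z|)) = 1.000000.
Step 6: alpha = 0.1. fail to reject H0.

R = 8, z = 0.0000, p = 1.000000, fail to reject H0.


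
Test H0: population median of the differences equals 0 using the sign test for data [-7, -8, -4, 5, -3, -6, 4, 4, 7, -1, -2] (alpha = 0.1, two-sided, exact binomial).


Step 1: Discard zero differences. Original n = 11; n_eff = number of nonzero differences = 11.
Nonzero differences (with sign): -7, -8, -4, +5, -3, -6, +4, +4, +7, -1, -2
Step 2: Count signs: positive = 4, negative = 7.
Step 3: Under H0: P(positive) = 0.5, so the number of positives S ~ Bin(11, 0.5).
Step 4: Two-sided exact p-value = sum of Bin(11,0.5) probabilities at or below the observed probability = 0.548828.
Step 5: alpha = 0.1. fail to reject H0.

n_eff = 11, pos = 4, neg = 7, p = 0.548828, fail to reject H0.


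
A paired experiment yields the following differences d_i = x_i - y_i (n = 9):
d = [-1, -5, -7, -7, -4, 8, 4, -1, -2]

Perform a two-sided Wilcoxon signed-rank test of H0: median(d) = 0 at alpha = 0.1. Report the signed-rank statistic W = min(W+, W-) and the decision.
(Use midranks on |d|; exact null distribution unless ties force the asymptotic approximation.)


Step 1: Drop any zero differences (none here) and take |d_i|.
|d| = [1, 5, 7, 7, 4, 8, 4, 1, 2]
Step 2: Midrank |d_i| (ties get averaged ranks).
ranks: |1|->1.5, |5|->6, |7|->7.5, |7|->7.5, |4|->4.5, |8|->9, |4|->4.5, |1|->1.5, |2|->3
Step 3: Attach original signs; sum ranks with positive sign and with negative sign.
W+ = 9 + 4.5 = 13.5
W- = 1.5 + 6 + 7.5 + 7.5 + 4.5 + 1.5 + 3 = 31.5
(Check: W+ + W- = 45 should equal n(n+1)/2 = 45.)
Step 4: Test statistic W = min(W+, W-) = 13.5.
Step 5: Ties in |d|, so use the tie-corrected normal approximation.
        E[W] = n(n+1)/4 = 9*10/4 = 22.5.
        Tie groups: |d|=1 (t=2), |d|=4 (t=2), |d|=7 (t=2); sum(t^3 - t) = 18.
        Var[W] = n(n+1)(2n+1)/24 - sum(t^3-t)/48 = 1710/24 - 18/48 = 70.875.
        z = (W - E[W]) / sqrt(Var[W]) = (13.5 - 22.5) / 8.4187 = -1.0690.
        Two-sided p = 2*Phi(z) = 0.285049.
Step 6: alpha = 0.1. fail to reject H0.

W+ = 13.5, W- = 31.5, W = min = 13.5, p = 0.285049, fail to reject H0.


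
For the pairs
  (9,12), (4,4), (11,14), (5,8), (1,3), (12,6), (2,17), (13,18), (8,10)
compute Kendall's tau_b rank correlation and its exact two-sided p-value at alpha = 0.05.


Step 1: Enumerate the 36 unordered pairs (i,j) with i<j and classify each by sign(x_j-x_i) * sign(y_j-y_i).
  (1,2):dx=-5,dy=-8->C; (1,3):dx=+2,dy=+2->C; (1,4):dx=-4,dy=-4->C; (1,5):dx=-8,dy=-9->C
  (1,6):dx=+3,dy=-6->D; (1,7):dx=-7,dy=+5->D; (1,8):dx=+4,dy=+6->C; (1,9):dx=-1,dy=-2->C
  (2,3):dx=+7,dy=+10->C; (2,4):dx=+1,dy=+4->C; (2,5):dx=-3,dy=-1->C; (2,6):dx=+8,dy=+2->C
  (2,7):dx=-2,dy=+13->D; (2,8):dx=+9,dy=+14->C; (2,9):dx=+4,dy=+6->C; (3,4):dx=-6,dy=-6->C
  (3,5):dx=-10,dy=-11->C; (3,6):dx=+1,dy=-8->D; (3,7):dx=-9,dy=+3->D; (3,8):dx=+2,dy=+4->C
  (3,9):dx=-3,dy=-4->C; (4,5):dx=-4,dy=-5->C; (4,6):dx=+7,dy=-2->D; (4,7):dx=-3,dy=+9->D
  (4,8):dx=+8,dy=+10->C; (4,9):dx=+3,dy=+2->C; (5,6):dx=+11,dy=+3->C; (5,7):dx=+1,dy=+14->C
  (5,8):dx=+12,dy=+15->C; (5,9):dx=+7,dy=+7->C; (6,7):dx=-10,dy=+11->D; (6,8):dx=+1,dy=+12->C
  (6,9):dx=-4,dy=+4->D; (7,8):dx=+11,dy=+1->C; (7,9):dx=+6,dy=-7->D; (8,9):dx=-5,dy=-8->C
Step 2: C = 26, D = 10, total pairs = 36.
Step 3: tau = (C - D)/(n(n-1)/2) = (26 - 10)/36 = 0.444444.
Step 4: Exact two-sided p-value (enumerate n! = 362880 permutations of y under H0): p = 0.119439.
Step 5: alpha = 0.05. fail to reject H0.

tau_b = 0.4444 (C=26, D=10), p = 0.119439, fail to reject H0.


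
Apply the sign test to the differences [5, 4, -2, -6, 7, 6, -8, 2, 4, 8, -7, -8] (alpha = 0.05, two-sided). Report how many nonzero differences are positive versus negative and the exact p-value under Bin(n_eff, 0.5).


Step 1: Discard zero differences. Original n = 12; n_eff = number of nonzero differences = 12.
Nonzero differences (with sign): +5, +4, -2, -6, +7, +6, -8, +2, +4, +8, -7, -8
Step 2: Count signs: positive = 7, negative = 5.
Step 3: Under H0: P(positive) = 0.5, so the number of positives S ~ Bin(12, 0.5).
Step 4: Two-sided exact p-value = sum of Bin(12,0.5) probabilities at or below the observed probability = 0.774414.
Step 5: alpha = 0.05. fail to reject H0.

n_eff = 12, pos = 7, neg = 5, p = 0.774414, fail to reject H0.


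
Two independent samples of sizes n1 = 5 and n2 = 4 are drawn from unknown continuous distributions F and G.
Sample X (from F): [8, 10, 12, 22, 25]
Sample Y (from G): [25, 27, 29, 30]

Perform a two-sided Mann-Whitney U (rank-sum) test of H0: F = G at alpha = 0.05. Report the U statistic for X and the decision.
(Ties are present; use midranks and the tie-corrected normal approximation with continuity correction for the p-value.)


Step 1: Combine and sort all 9 observations; assign midranks.
sorted (value, group): (8,X), (10,X), (12,X), (22,X), (25,X), (25,Y), (27,Y), (29,Y), (30,Y)
ranks: 8->1, 10->2, 12->3, 22->4, 25->5.5, 25->5.5, 27->7, 29->8, 30->9
Step 2: Rank sum for X: R1 = 1 + 2 + 3 + 4 + 5.5 = 15.5.
Step 3: U_X = R1 - n1(n1+1)/2 = 15.5 - 5*6/2 = 15.5 - 15 = 0.5.
       U_Y = n1*n2 - U_X = 20 - 0.5 = 19.5.
Step 4: Ties are present, so use the tie-corrected normal approximation (with continuity correction) for the p-value.
Step 5: p-value = 0.026844; compare to alpha = 0.05. reject H0.

U_X = 0.5, p = 0.026844, reject H0 at alpha = 0.05.


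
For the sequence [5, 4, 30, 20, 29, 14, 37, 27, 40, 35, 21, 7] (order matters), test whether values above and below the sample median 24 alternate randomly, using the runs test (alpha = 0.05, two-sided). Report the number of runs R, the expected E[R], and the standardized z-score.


Step 1: Compute median = 24; label A = above, B = below.
Labels in order: BBABABAAAABB  (n_A = 6, n_B = 6)
Step 2: Count runs R = 7.
Step 3: Under H0 (random ordering), E[R] = 2*n_A*n_B/(n_A+n_B) + 1 = 2*6*6/12 + 1 = 7.0000.
        Var[R] = 2*n_A*n_B*(2*n_A*n_B - n_A - n_B) / ((n_A+n_B)^2 * (n_A+n_B-1)) = 4320/1584 = 2.7273.
        SD[R] = 1.6514.
Step 4: R = E[R], so z = 0 with no continuity correction.
Step 5: Two-sided p-value via normal approximation = 2*(1 - Phi(|z|)) = 1.000000.
Step 6: alpha = 0.05. fail to reject H0.

R = 7, z = 0.0000, p = 1.000000, fail to reject H0.


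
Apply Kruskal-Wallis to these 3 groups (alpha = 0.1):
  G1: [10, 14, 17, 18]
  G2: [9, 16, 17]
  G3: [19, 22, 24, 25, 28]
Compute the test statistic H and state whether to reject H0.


Step 1: Combine all N = 12 observations and assign midranks.
sorted (value, group, rank): (9,G2,1), (10,G1,2), (14,G1,3), (16,G2,4), (17,G1,5.5), (17,G2,5.5), (18,G1,7), (19,G3,8), (22,G3,9), (24,G3,10), (25,G3,11), (28,G3,12)
Step 2: Sum ranks within each group.
R_1 = 17.5 (n_1 = 4)
R_2 = 10.5 (n_2 = 3)
R_3 = 50 (n_3 = 5)
Step 3: H = 12/(N(N+1)) * sum(R_i^2/n_i) - 3(N+1)
     = 12/(12*13) * (17.5^2/4 + 10.5^2/3 + 50^2/5) - 3*13
     = 0.076923 * 613.312 - 39
     = 8.177885.
Step 4: Ties present; correction factor C = 1 - 6/(12^3 - 12) = 0.996503. Corrected H = 8.177885 / 0.996503 = 8.206579.
Step 5: Under H0, H ~ chi^2(2); p-value = 0.016518.
Step 6: alpha = 0.1. reject H0.

H = 8.2066, df = 2, p = 0.016518, reject H0.


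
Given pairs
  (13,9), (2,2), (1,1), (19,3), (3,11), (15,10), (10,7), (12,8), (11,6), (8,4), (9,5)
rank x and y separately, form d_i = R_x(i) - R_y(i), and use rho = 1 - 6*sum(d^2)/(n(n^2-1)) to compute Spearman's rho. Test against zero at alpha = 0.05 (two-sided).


Step 1: Rank x and y separately (midranks; no ties here).
rank(x): 13->9, 2->2, 1->1, 19->11, 3->3, 15->10, 10->6, 12->8, 11->7, 8->4, 9->5
rank(y): 9->9, 2->2, 1->1, 3->3, 11->11, 10->10, 7->7, 8->8, 6->6, 4->4, 5->5
Step 2: d_i = R_x(i) - R_y(i); compute d_i^2.
  (9-9)^2=0, (2-2)^2=0, (1-1)^2=0, (11-3)^2=64, (3-11)^2=64, (10-10)^2=0, (6-7)^2=1, (8-8)^2=0, (7-6)^2=1, (4-4)^2=0, (5-5)^2=0
sum(d^2) = 130.
Step 3: rho = 1 - 6*130 / (11*(11^2 - 1)) = 1 - 780/1320 = 0.409091.
Step 4: Under H0, t = rho * sqrt((n-2)/(1-rho^2)) = 1.3450 ~ t(9).
Step 5: Two-sided p-value from the t-distribution with 9 df = 0.211545.
Step 6: alpha = 0.05. fail to reject H0.

rho = 0.4091, p = 0.211545, fail to reject H0 at alpha = 0.05.


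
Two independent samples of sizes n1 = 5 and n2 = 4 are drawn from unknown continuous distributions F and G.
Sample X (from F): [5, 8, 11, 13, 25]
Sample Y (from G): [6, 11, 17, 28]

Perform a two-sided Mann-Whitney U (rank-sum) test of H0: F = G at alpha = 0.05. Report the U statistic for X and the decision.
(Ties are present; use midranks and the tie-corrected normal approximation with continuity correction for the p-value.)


Step 1: Combine and sort all 9 observations; assign midranks.
sorted (value, group): (5,X), (6,Y), (8,X), (11,X), (11,Y), (13,X), (17,Y), (25,X), (28,Y)
ranks: 5->1, 6->2, 8->3, 11->4.5, 11->4.5, 13->6, 17->7, 25->8, 28->9
Step 2: Rank sum for X: R1 = 1 + 3 + 4.5 + 6 + 8 = 22.5.
Step 3: U_X = R1 - n1(n1+1)/2 = 22.5 - 5*6/2 = 22.5 - 15 = 7.5.
       U_Y = n1*n2 - U_X = 20 - 7.5 = 12.5.
Step 4: Ties are present, so use the tie-corrected normal approximation (with continuity correction) for the p-value.
Step 5: p-value = 0.622753; compare to alpha = 0.05. fail to reject H0.

U_X = 7.5, p = 0.622753, fail to reject H0 at alpha = 0.05.


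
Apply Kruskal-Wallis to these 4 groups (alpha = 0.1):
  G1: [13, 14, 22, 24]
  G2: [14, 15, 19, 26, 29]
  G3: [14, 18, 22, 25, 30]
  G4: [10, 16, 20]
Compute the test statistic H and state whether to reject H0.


Step 1: Combine all N = 17 observations and assign midranks.
sorted (value, group, rank): (10,G4,1), (13,G1,2), (14,G1,4), (14,G2,4), (14,G3,4), (15,G2,6), (16,G4,7), (18,G3,8), (19,G2,9), (20,G4,10), (22,G1,11.5), (22,G3,11.5), (24,G1,13), (25,G3,14), (26,G2,15), (29,G2,16), (30,G3,17)
Step 2: Sum ranks within each group.
R_1 = 30.5 (n_1 = 4)
R_2 = 50 (n_2 = 5)
R_3 = 54.5 (n_3 = 5)
R_4 = 18 (n_4 = 3)
Step 3: H = 12/(N(N+1)) * sum(R_i^2/n_i) - 3(N+1)
     = 12/(17*18) * (30.5^2/4 + 50^2/5 + 54.5^2/5 + 18^2/3) - 3*18
     = 0.039216 * 1434.61 - 54
     = 2.259314.
Step 4: Ties present; correction factor C = 1 - 30/(17^3 - 17) = 0.993873. Corrected H = 2.259314 / 0.993873 = 2.273243.
Step 5: Under H0, H ~ chi^2(3); p-value = 0.517666.
Step 6: alpha = 0.1. fail to reject H0.

H = 2.2732, df = 3, p = 0.517666, fail to reject H0.


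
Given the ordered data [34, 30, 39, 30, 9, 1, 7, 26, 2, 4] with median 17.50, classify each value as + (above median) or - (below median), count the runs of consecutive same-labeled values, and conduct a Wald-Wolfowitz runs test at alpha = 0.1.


Step 1: Compute median = 17.50; label A = above, B = below.
Labels in order: AAAABBBABB  (n_A = 5, n_B = 5)
Step 2: Count runs R = 4.
Step 3: Under H0 (random ordering), E[R] = 2*n_A*n_B/(n_A+n_B) + 1 = 2*5*5/10 + 1 = 6.0000.
        Var[R] = 2*n_A*n_B*(2*n_A*n_B - n_A - n_B) / ((n_A+n_B)^2 * (n_A+n_B-1)) = 2000/900 = 2.2222.
        SD[R] = 1.4907.
Step 4: Continuity-corrected z = (R + 0.5 - E[R]) / SD[R] = (4 + 0.5 - 6.0000) / 1.4907 = -1.0062.
Step 5: Two-sided p-value via normal approximation = 2*(1 - Phi(|z|)) = 0.314305.
Step 6: alpha = 0.1. fail to reject H0.

R = 4, z = -1.0062, p = 0.314305, fail to reject H0.


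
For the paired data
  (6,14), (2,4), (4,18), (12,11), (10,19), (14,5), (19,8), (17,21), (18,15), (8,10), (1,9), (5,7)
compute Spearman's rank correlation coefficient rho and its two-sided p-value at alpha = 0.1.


Step 1: Rank x and y separately (midranks; no ties here).
rank(x): 6->5, 2->2, 4->3, 12->8, 10->7, 14->9, 19->12, 17->10, 18->11, 8->6, 1->1, 5->4
rank(y): 14->8, 4->1, 18->10, 11->7, 19->11, 5->2, 8->4, 21->12, 15->9, 10->6, 9->5, 7->3
Step 2: d_i = R_x(i) - R_y(i); compute d_i^2.
  (5-8)^2=9, (2-1)^2=1, (3-10)^2=49, (8-7)^2=1, (7-11)^2=16, (9-2)^2=49, (12-4)^2=64, (10-12)^2=4, (11-9)^2=4, (6-6)^2=0, (1-5)^2=16, (4-3)^2=1
sum(d^2) = 214.
Step 3: rho = 1 - 6*214 / (12*(12^2 - 1)) = 1 - 1284/1716 = 0.251748.
Step 4: Under H0, t = rho * sqrt((n-2)/(1-rho^2)) = 0.8226 ~ t(10).
Step 5: Two-sided p-value from the t-distribution with 10 df = 0.429919.
Step 6: alpha = 0.1. fail to reject H0.

rho = 0.2517, p = 0.429919, fail to reject H0 at alpha = 0.1.


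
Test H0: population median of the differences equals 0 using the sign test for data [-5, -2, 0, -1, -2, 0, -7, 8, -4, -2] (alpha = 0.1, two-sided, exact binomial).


Step 1: Discard zero differences. Original n = 10; n_eff = number of nonzero differences = 8.
Nonzero differences (with sign): -5, -2, -1, -2, -7, +8, -4, -2
Step 2: Count signs: positive = 1, negative = 7.
Step 3: Under H0: P(positive) = 0.5, so the number of positives S ~ Bin(8, 0.5).
Step 4: Two-sided exact p-value = sum of Bin(8,0.5) probabilities at or below the observed probability = 0.070312.
Step 5: alpha = 0.1. reject H0.

n_eff = 8, pos = 1, neg = 7, p = 0.070312, reject H0.


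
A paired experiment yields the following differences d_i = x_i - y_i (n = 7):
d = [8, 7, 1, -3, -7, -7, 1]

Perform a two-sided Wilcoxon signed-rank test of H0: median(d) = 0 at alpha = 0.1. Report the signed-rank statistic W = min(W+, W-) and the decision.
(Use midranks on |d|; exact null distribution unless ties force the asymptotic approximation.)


Step 1: Drop any zero differences (none here) and take |d_i|.
|d| = [8, 7, 1, 3, 7, 7, 1]
Step 2: Midrank |d_i| (ties get averaged ranks).
ranks: |8|->7, |7|->5, |1|->1.5, |3|->3, |7|->5, |7|->5, |1|->1.5
Step 3: Attach original signs; sum ranks with positive sign and with negative sign.
W+ = 7 + 5 + 1.5 + 1.5 = 15
W- = 3 + 5 + 5 = 13
(Check: W+ + W- = 28 should equal n(n+1)/2 = 28.)
Step 4: Test statistic W = min(W+, W-) = 13.
Step 5: Ties in |d|, so use the tie-corrected normal approximation.
        E[W] = n(n+1)/4 = 7*8/4 = 14.
        Tie groups: |d|=1 (t=2), |d|=7 (t=3); sum(t^3 - t) = 30.
        Var[W] = n(n+1)(2n+1)/24 - sum(t^3-t)/48 = 840/24 - 30/48 = 34.375.
        z = (W - E[W]) / sqrt(Var[W]) = (13 - 14) / 5.8630 = -0.1706.
        Two-sided p = 2*Phi(z) = 0.864569.
Step 6: alpha = 0.1. fail to reject H0.

W+ = 15, W- = 13, W = min = 13, p = 0.864569, fail to reject H0.


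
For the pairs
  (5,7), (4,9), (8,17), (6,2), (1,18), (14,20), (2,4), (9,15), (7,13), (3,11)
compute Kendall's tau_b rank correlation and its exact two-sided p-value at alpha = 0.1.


Step 1: Enumerate the 45 unordered pairs (i,j) with i<j and classify each by sign(x_j-x_i) * sign(y_j-y_i).
  (1,2):dx=-1,dy=+2->D; (1,3):dx=+3,dy=+10->C; (1,4):dx=+1,dy=-5->D; (1,5):dx=-4,dy=+11->D
  (1,6):dx=+9,dy=+13->C; (1,7):dx=-3,dy=-3->C; (1,8):dx=+4,dy=+8->C; (1,9):dx=+2,dy=+6->C
  (1,10):dx=-2,dy=+4->D; (2,3):dx=+4,dy=+8->C; (2,4):dx=+2,dy=-7->D; (2,5):dx=-3,dy=+9->D
  (2,6):dx=+10,dy=+11->C; (2,7):dx=-2,dy=-5->C; (2,8):dx=+5,dy=+6->C; (2,9):dx=+3,dy=+4->C
  (2,10):dx=-1,dy=+2->D; (3,4):dx=-2,dy=-15->C; (3,5):dx=-7,dy=+1->D; (3,6):dx=+6,dy=+3->C
  (3,7):dx=-6,dy=-13->C; (3,8):dx=+1,dy=-2->D; (3,9):dx=-1,dy=-4->C; (3,10):dx=-5,dy=-6->C
  (4,5):dx=-5,dy=+16->D; (4,6):dx=+8,dy=+18->C; (4,7):dx=-4,dy=+2->D; (4,8):dx=+3,dy=+13->C
  (4,9):dx=+1,dy=+11->C; (4,10):dx=-3,dy=+9->D; (5,6):dx=+13,dy=+2->C; (5,7):dx=+1,dy=-14->D
  (5,8):dx=+8,dy=-3->D; (5,9):dx=+6,dy=-5->D; (5,10):dx=+2,dy=-7->D; (6,7):dx=-12,dy=-16->C
  (6,8):dx=-5,dy=-5->C; (6,9):dx=-7,dy=-7->C; (6,10):dx=-11,dy=-9->C; (7,8):dx=+7,dy=+11->C
  (7,9):dx=+5,dy=+9->C; (7,10):dx=+1,dy=+7->C; (8,9):dx=-2,dy=-2->C; (8,10):dx=-6,dy=-4->C
  (9,10):dx=-4,dy=-2->C
Step 2: C = 29, D = 16, total pairs = 45.
Step 3: tau = (C - D)/(n(n-1)/2) = (29 - 16)/45 = 0.288889.
Step 4: Exact two-sided p-value (enumerate n! = 3628800 permutations of y under H0): p = 0.291248.
Step 5: alpha = 0.1. fail to reject H0.

tau_b = 0.2889 (C=29, D=16), p = 0.291248, fail to reject H0.
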